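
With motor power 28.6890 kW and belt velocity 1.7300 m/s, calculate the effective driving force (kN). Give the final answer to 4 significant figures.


Te = P / v = 28.6890 / 1.7300
Te = 16.58 kN


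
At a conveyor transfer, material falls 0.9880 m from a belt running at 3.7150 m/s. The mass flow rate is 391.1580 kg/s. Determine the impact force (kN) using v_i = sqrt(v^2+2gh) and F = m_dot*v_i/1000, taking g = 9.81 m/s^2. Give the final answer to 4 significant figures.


v_i = sqrt(3.7150^2 + 2*9.81*0.9880) = 5.76071 m/s
F = 391.1580 * 5.76071 / 1000
F = 2.253 kN


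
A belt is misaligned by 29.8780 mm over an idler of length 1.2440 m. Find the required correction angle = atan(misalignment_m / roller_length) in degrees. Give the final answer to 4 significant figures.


misalign_m = 29.8780 / 1000 = 0.029878 m
angle = atan(0.029878 / 1.2440)
angle = 1.376 deg


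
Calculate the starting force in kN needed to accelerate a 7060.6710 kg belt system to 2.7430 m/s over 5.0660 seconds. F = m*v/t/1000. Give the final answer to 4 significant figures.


F = 7060.6710 * 2.7430 / 5.0660 / 1000
F = 3.823 kN


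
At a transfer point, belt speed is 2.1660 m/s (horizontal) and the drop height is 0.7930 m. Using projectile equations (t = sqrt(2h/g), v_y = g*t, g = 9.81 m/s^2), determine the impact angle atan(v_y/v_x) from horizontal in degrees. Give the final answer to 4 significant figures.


t = sqrt(2*0.7930/9.81) = 0.402084 s
v_y = 9.81 * 0.402084 = 3.94444 m/s
angle = atan(3.94444 / 2.1660) = 61.23 deg


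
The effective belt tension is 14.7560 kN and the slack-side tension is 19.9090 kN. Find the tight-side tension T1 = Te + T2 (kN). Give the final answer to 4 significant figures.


T1 = Te + T2 = 14.7560 + 19.9090
T1 = 34.66 kN


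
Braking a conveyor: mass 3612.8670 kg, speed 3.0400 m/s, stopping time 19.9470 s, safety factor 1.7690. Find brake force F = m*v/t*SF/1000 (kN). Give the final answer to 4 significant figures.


F = 3612.8670 * 3.0400 / 19.9470 * 1.7690 / 1000
F = 0.9740 kN


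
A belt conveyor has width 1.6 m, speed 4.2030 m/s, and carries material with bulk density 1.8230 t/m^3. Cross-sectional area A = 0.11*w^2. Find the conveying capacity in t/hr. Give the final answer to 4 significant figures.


A = 0.11 * 1.6^2 = 0.2816 m^2
C = 0.2816 * 4.2030 * 1.8230 * 3600
C = 7767 t/hr


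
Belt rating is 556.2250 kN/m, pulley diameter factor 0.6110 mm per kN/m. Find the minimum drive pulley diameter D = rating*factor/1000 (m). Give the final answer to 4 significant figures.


D = 556.2250 * 0.6110 / 1000
D = 0.3399 m


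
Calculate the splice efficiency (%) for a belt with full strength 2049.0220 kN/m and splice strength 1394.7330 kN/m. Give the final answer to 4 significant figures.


Eff = 1394.7330 / 2049.0220 * 100
Eff = 68.07 %


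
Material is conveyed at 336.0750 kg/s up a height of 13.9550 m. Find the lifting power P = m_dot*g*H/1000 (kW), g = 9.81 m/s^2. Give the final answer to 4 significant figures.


P = 336.0750 * 9.81 * 13.9550 / 1000
P = 46.01 kW


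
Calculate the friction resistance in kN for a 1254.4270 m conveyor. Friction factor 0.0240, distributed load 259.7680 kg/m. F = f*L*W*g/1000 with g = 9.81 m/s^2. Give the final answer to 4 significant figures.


F = 0.0240 * 1254.4270 * 259.7680 * 9.81 / 1000
F = 76.72 kN


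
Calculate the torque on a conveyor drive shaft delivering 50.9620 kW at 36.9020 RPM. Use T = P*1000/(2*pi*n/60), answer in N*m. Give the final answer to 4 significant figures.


omega = 2*pi*36.9020/60 = 3.86437 rad/s
T = 50.9620*1000 / 3.86437
T = 13190 N*m


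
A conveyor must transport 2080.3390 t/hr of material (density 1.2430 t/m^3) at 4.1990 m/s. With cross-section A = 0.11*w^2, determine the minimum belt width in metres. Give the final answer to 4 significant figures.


A_req = 2080.3390 / (4.1990 * 1.2430 * 3600) = 0.110717 m^2
w = sqrt(0.110717 / 0.11)
w = 1.003 m


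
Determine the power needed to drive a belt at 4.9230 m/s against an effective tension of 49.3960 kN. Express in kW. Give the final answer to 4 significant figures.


P = Te * v = 49.3960 * 4.9230
P = 243.2 kW


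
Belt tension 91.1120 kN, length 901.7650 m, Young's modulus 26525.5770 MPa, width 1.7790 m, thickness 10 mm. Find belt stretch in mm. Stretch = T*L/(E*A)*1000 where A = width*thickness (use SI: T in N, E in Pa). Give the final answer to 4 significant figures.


A = 1.7790 * 0.01 = 0.01779 m^2
Stretch = 91.1120*1000 * 901.7650 / (26525.5770e6 * 0.01779) * 1000
Stretch = 174.1 mm


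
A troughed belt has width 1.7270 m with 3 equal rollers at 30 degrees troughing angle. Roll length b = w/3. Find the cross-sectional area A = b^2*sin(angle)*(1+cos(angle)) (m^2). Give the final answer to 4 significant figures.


b = 1.7270/3 = 0.575667 m
A = 0.575667^2 * sin(30 deg) * (1 + cos(30 deg))
A = 0.3092 m^2


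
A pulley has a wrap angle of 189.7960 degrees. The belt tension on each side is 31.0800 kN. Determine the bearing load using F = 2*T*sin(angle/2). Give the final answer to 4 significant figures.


F = 2 * 31.0800 * sin(189.7960/2 deg)
F = 61.93 kN


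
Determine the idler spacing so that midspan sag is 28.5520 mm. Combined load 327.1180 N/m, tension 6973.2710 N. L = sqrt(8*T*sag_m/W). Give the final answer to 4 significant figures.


sag = 28.5520/1000 = 0.028552 m
L = sqrt(8 * 6973.2710 * 0.028552 / 327.1180)
L = 2.207 m


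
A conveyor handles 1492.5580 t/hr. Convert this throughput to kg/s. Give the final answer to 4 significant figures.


m_dot = 1492.5580 * 1000 / 3600
m_dot = 414.6 kg/s


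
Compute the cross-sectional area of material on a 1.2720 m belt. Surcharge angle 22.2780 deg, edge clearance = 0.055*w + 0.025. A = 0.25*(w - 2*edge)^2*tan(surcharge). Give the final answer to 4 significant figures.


edge = 0.055*1.2720 + 0.025 = 0.09496 m
ew = 1.2720 - 2*0.09496 = 1.08208 m
A = 0.25 * 1.08208^2 * tan(22.2780 deg)
A = 0.1199 m^2


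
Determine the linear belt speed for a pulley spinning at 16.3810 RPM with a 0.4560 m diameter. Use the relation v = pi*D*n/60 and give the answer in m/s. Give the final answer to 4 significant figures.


v = pi * 0.4560 * 16.3810 / 60
v = 0.3911 m/s


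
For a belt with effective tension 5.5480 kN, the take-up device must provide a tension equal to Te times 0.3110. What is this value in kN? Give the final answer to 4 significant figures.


T_tu = 5.5480 * 0.3110
T_tu = 1.725 kN


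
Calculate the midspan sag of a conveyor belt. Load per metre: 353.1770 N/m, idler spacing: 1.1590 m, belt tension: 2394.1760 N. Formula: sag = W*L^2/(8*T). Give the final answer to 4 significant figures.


sag = 353.1770 * 1.1590^2 / (8 * 2394.1760)
sag = 0.02477 m


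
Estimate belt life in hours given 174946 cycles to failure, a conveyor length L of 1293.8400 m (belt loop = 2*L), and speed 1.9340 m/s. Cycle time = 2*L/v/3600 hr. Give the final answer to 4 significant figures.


cycle_time = 2 * 1293.8400 / 1.9340 / 3600 = 0.371665 hr
life = 174946 * 0.371665 = 65020 hours


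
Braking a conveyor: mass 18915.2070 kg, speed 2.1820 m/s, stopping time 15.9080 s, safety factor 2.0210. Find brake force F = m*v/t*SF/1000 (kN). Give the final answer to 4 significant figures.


F = 18915.2070 * 2.1820 / 15.9080 * 2.0210 / 1000
F = 5.243 kN


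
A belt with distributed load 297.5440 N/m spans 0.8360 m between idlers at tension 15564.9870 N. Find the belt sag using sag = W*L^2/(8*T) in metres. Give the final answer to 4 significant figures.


sag = 297.5440 * 0.8360^2 / (8 * 15564.9870)
sag = 0.001670 m


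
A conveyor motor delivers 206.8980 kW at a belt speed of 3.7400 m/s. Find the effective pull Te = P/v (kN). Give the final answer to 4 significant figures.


Te = P / v = 206.8980 / 3.7400
Te = 55.32 kN


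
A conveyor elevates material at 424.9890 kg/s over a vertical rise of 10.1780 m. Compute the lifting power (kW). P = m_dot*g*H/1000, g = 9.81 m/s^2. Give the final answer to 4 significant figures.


P = 424.9890 * 9.81 * 10.1780 / 1000
P = 42.43 kW


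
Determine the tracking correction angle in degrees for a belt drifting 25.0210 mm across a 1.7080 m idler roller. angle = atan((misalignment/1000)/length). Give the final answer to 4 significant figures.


misalign_m = 25.0210 / 1000 = 0.025021 m
angle = atan(0.025021 / 1.7080)
angle = 0.8393 deg


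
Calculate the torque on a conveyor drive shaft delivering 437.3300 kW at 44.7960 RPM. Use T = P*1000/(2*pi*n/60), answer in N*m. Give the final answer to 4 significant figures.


omega = 2*pi*44.7960/60 = 4.69103 rad/s
T = 437.3300*1000 / 4.69103
T = 93230 N*m


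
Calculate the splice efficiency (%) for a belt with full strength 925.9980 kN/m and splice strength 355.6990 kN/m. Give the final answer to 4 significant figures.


Eff = 355.6990 / 925.9980 * 100
Eff = 38.41 %


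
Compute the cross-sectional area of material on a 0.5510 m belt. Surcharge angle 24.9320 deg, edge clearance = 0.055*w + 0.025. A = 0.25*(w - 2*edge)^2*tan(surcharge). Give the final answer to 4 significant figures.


edge = 0.055*0.5510 + 0.025 = 0.055305 m
ew = 0.5510 - 2*0.055305 = 0.44039 m
A = 0.25 * 0.44039^2 * tan(24.9320 deg)
A = 0.02254 m^2


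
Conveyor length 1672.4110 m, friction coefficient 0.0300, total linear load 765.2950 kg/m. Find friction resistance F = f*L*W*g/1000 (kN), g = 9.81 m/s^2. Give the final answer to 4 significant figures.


F = 0.0300 * 1672.4110 * 765.2950 * 9.81 / 1000
F = 376.7 kN


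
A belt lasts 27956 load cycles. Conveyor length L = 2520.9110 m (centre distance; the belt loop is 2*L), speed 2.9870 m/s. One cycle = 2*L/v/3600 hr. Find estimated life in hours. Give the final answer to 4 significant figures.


cycle_time = 2 * 2520.9110 / 2.9870 / 3600 = 0.468867 hr
life = 27956 * 0.468867 = 13110 hours


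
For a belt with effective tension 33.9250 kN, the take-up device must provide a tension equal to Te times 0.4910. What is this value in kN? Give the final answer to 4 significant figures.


T_tu = 33.9250 * 0.4910
T_tu = 16.66 kN


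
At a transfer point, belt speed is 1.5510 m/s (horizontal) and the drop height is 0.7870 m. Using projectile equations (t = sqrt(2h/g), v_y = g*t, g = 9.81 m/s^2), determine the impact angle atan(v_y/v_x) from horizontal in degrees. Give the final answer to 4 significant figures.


t = sqrt(2*0.7870/9.81) = 0.40056 s
v_y = 9.81 * 0.40056 = 3.92949 m/s
angle = atan(3.92949 / 1.5510) = 68.46 deg


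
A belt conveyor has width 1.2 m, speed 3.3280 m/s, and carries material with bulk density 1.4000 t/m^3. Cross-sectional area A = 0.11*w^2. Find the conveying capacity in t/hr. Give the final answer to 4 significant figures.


A = 0.11 * 1.2^2 = 0.1584 m^2
C = 0.1584 * 3.3280 * 1.4000 * 3600
C = 2657 t/hr


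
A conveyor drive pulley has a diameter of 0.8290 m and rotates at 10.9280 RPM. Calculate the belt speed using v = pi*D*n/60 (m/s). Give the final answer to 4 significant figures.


v = pi * 0.8290 * 10.9280 / 60
v = 0.4743 m/s


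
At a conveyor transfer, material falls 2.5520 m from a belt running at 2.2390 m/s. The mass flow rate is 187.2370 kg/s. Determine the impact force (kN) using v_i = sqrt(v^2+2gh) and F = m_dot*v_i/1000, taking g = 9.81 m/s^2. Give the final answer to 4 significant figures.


v_i = sqrt(2.2390^2 + 2*9.81*2.5520) = 7.42182 m/s
F = 187.2370 * 7.42182 / 1000
F = 1.390 kN


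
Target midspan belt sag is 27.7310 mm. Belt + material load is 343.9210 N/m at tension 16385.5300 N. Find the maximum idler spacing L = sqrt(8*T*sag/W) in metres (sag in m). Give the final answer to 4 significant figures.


sag = 27.7310/1000 = 0.027731 m
L = sqrt(8 * 16385.5300 * 0.027731 / 343.9210)
L = 3.251 m


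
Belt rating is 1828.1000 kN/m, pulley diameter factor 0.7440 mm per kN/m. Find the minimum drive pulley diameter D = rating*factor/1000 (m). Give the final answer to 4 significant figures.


D = 1828.1000 * 0.7440 / 1000
D = 1.360 m


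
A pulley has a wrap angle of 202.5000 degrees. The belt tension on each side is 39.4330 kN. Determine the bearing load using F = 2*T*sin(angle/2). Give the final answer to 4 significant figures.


F = 2 * 39.4330 * sin(202.5000/2 deg)
F = 77.35 kN


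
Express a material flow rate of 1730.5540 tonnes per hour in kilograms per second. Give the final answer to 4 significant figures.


m_dot = 1730.5540 * 1000 / 3600
m_dot = 480.7 kg/s


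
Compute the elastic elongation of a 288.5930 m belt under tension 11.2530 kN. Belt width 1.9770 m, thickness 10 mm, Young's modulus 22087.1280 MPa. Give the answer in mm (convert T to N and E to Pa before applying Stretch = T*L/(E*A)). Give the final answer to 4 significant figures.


A = 1.9770 * 0.01 = 0.01977 m^2
Stretch = 11.2530*1000 * 288.5930 / (22087.1280e6 * 0.01977) * 1000
Stretch = 7.437 mm


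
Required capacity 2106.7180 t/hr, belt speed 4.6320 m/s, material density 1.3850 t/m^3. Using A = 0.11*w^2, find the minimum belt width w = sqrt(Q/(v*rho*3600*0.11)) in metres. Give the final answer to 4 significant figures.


A_req = 2106.7180 / (4.6320 * 1.3850 * 3600) = 0.0912191 m^2
w = sqrt(0.0912191 / 0.11)
w = 0.9106 m


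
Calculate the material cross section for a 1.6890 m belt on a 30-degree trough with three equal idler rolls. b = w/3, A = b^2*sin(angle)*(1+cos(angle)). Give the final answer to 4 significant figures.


b = 1.6890/3 = 0.563 m
A = 0.563^2 * sin(30 deg) * (1 + cos(30 deg))
A = 0.2957 m^2


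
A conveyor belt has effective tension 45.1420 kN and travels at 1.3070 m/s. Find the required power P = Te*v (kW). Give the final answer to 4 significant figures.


P = Te * v = 45.1420 * 1.3070
P = 59.00 kW


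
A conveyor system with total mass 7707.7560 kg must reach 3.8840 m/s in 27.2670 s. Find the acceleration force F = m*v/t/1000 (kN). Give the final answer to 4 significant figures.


F = 7707.7560 * 3.8840 / 27.2670 / 1000
F = 1.098 kN


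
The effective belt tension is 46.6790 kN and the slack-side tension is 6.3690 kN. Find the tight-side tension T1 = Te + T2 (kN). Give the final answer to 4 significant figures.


T1 = Te + T2 = 46.6790 + 6.3690
T1 = 53.05 kN


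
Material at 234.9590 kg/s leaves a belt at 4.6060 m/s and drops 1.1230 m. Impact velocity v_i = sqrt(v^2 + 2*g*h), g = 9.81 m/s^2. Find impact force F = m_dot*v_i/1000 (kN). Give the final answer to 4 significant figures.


v_i = sqrt(4.6060^2 + 2*9.81*1.1230) = 6.57636 m/s
F = 234.9590 * 6.57636 / 1000
F = 1.545 kN


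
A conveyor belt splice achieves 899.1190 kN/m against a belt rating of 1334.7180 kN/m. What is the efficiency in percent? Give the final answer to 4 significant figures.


Eff = 899.1190 / 1334.7180 * 100
Eff = 67.36 %


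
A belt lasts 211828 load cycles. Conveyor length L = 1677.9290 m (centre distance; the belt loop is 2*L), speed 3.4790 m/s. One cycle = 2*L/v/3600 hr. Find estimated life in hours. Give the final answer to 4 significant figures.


cycle_time = 2 * 1677.9290 / 3.4790 / 3600 = 0.267946 hr
life = 211828 * 0.267946 = 56760 hours


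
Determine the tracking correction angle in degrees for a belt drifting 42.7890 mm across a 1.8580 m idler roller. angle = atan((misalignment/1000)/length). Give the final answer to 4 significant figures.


misalign_m = 42.7890 / 1000 = 0.042789 m
angle = atan(0.042789 / 1.8580)
angle = 1.319 deg


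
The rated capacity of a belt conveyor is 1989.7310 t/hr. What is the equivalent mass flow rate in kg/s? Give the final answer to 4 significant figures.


m_dot = 1989.7310 * 1000 / 3600
m_dot = 552.7 kg/s


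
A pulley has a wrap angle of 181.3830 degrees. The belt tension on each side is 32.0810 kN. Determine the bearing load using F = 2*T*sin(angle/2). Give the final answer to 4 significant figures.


F = 2 * 32.0810 * sin(181.3830/2 deg)
F = 64.16 kN


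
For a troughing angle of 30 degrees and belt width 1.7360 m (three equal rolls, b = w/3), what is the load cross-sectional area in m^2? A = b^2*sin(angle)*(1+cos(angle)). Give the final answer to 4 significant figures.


b = 1.7360/3 = 0.578667 m
A = 0.578667^2 * sin(30 deg) * (1 + cos(30 deg))
A = 0.3124 m^2


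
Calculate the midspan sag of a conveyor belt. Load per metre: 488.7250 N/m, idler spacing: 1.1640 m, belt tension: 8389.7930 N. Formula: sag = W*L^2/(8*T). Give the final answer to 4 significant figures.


sag = 488.7250 * 1.1640^2 / (8 * 8389.7930)
sag = 0.009866 m


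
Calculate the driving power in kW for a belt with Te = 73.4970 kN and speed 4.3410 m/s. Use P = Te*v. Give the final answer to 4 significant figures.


P = Te * v = 73.4970 * 4.3410
P = 319.1 kW


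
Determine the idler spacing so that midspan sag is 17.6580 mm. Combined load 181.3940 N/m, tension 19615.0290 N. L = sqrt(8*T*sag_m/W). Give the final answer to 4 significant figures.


sag = 17.6580/1000 = 0.017658 m
L = sqrt(8 * 19615.0290 * 0.017658 / 181.3940)
L = 3.908 m


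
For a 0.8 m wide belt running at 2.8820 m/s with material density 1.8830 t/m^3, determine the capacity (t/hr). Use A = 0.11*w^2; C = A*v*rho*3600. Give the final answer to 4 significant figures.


A = 0.11 * 0.8^2 = 0.0704 m^2
C = 0.0704 * 2.8820 * 1.8830 * 3600
C = 1375 t/hr


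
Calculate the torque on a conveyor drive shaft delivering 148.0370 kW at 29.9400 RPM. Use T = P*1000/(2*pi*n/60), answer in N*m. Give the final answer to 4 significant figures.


omega = 2*pi*29.9400/60 = 3.13531 rad/s
T = 148.0370*1000 / 3.13531
T = 47220 N*m


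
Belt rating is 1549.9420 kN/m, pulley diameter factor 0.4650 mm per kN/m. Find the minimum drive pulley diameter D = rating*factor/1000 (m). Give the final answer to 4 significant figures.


D = 1549.9420 * 0.4650 / 1000
D = 0.7207 m


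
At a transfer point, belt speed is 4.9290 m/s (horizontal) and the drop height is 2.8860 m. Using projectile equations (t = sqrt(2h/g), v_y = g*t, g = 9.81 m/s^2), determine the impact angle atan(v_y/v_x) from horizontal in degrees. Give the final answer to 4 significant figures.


t = sqrt(2*2.8860/9.81) = 0.767059 s
v_y = 9.81 * 0.767059 = 7.52485 m/s
angle = atan(7.52485 / 4.9290) = 56.77 deg


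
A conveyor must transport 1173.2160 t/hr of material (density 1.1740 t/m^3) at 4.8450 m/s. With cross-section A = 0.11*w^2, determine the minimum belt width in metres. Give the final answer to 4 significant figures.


A_req = 1173.2160 / (4.8450 * 1.1740 * 3600) = 0.0572946 m^2
w = sqrt(0.0572946 / 0.11)
w = 0.7217 m


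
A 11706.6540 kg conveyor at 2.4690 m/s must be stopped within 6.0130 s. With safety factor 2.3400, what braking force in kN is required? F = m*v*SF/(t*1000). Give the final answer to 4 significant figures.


F = 11706.6540 * 2.4690 / 6.0130 * 2.3400 / 1000
F = 11.25 kN


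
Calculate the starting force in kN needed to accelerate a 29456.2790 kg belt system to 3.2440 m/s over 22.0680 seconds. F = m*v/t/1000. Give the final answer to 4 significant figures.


F = 29456.2790 * 3.2440 / 22.0680 / 1000
F = 4.330 kN


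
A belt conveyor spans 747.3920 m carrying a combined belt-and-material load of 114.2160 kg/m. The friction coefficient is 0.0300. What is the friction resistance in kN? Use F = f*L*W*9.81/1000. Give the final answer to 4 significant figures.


F = 0.0300 * 747.3920 * 114.2160 * 9.81 / 1000
F = 25.12 kN


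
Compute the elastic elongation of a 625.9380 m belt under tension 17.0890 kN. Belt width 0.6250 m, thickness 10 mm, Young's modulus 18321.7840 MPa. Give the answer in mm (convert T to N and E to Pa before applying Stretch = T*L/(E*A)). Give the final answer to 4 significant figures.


A = 0.6250 * 0.01 = 0.00625 m^2
Stretch = 17.0890*1000 * 625.9380 / (18321.7840e6 * 0.00625) * 1000
Stretch = 93.41 mm


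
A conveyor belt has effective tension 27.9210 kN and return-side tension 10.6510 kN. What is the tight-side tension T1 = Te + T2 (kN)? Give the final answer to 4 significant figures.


T1 = Te + T2 = 27.9210 + 10.6510
T1 = 38.57 kN


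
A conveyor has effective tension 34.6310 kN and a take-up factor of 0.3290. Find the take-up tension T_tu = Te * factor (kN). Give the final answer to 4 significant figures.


T_tu = 34.6310 * 0.3290
T_tu = 11.39 kN


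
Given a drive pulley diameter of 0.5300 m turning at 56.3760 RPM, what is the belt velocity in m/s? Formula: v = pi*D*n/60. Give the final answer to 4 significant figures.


v = pi * 0.5300 * 56.3760 / 60
v = 1.564 m/s


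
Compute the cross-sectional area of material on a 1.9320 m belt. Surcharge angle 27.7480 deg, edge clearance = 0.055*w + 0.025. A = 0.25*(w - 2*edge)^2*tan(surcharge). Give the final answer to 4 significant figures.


edge = 0.055*1.9320 + 0.025 = 0.13126 m
ew = 1.9320 - 2*0.13126 = 1.66948 m
A = 0.25 * 1.66948^2 * tan(27.7480 deg)
A = 0.3666 m^2


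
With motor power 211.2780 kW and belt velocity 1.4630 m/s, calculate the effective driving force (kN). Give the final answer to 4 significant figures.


Te = P / v = 211.2780 / 1.4630
Te = 144.4 kN


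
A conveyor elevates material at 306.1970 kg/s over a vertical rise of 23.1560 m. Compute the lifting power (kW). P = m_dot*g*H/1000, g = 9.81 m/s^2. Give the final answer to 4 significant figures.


P = 306.1970 * 9.81 * 23.1560 / 1000
P = 69.56 kW


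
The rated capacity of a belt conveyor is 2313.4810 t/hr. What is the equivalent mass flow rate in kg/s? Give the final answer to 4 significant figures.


m_dot = 2313.4810 * 1000 / 3600
m_dot = 642.6 kg/s


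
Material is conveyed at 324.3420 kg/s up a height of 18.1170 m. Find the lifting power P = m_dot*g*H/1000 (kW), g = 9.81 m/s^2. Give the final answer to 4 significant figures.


P = 324.3420 * 9.81 * 18.1170 / 1000
P = 57.64 kW


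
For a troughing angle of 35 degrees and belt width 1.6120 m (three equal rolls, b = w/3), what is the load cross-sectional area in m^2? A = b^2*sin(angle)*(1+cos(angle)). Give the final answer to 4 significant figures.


b = 1.6120/3 = 0.537333 m
A = 0.537333^2 * sin(35 deg) * (1 + cos(35 deg))
A = 0.3013 m^2


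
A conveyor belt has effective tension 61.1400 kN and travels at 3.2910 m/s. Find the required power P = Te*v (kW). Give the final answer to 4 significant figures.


P = Te * v = 61.1400 * 3.2910
P = 201.2 kW


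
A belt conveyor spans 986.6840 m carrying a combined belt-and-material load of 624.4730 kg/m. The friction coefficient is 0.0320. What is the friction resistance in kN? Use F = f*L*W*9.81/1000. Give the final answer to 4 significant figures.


F = 0.0320 * 986.6840 * 624.4730 * 9.81 / 1000
F = 193.4 kN


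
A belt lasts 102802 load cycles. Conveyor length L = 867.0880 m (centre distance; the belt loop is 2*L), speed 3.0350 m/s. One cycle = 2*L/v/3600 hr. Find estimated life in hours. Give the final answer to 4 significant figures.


cycle_time = 2 * 867.0880 / 3.0350 / 3600 = 0.15872 hr
life = 102802 * 0.15872 = 16320 hours


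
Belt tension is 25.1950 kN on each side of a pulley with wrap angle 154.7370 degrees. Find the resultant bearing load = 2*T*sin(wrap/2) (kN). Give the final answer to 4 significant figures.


F = 2 * 25.1950 * sin(154.7370/2 deg)
F = 49.17 kN


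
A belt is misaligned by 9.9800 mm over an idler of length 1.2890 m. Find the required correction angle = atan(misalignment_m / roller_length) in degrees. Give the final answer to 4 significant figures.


misalign_m = 9.9800 / 1000 = 0.009980 m
angle = atan(0.009980 / 1.2890)
angle = 0.4436 deg


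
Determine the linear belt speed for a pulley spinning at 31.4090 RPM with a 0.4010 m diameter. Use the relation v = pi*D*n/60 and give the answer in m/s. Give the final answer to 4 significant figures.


v = pi * 0.4010 * 31.4090 / 60
v = 0.6595 m/s


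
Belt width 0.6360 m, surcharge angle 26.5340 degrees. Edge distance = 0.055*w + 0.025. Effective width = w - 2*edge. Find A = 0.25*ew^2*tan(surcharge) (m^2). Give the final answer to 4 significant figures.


edge = 0.055*0.6360 + 0.025 = 0.05998 m
ew = 0.6360 - 2*0.05998 = 0.51604 m
A = 0.25 * 0.51604^2 * tan(26.5340 deg)
A = 0.03324 m^2


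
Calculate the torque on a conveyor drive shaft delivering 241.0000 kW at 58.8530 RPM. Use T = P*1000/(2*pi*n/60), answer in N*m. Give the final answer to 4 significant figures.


omega = 2*pi*58.8530/60 = 6.16307 rad/s
T = 241.0000*1000 / 6.16307
T = 39100 N*m


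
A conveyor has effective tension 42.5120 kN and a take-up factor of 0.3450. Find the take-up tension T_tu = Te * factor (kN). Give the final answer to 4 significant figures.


T_tu = 42.5120 * 0.3450
T_tu = 14.67 kN


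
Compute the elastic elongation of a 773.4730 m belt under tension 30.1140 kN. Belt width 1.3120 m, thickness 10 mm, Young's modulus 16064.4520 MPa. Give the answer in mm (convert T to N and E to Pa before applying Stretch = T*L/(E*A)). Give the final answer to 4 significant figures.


A = 1.3120 * 0.01 = 0.01312 m^2
Stretch = 30.1140*1000 * 773.4730 / (16064.4520e6 * 0.01312) * 1000
Stretch = 110.5 mm


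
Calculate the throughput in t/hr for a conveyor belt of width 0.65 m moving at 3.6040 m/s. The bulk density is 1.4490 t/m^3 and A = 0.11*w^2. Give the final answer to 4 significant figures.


A = 0.11 * 0.65^2 = 0.046475 m^2
C = 0.046475 * 3.6040 * 1.4490 * 3600
C = 873.7 t/hr


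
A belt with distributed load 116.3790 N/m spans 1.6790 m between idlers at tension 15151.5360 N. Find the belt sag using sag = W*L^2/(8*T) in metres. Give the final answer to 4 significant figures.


sag = 116.3790 * 1.6790^2 / (8 * 15151.5360)
sag = 0.002707 m


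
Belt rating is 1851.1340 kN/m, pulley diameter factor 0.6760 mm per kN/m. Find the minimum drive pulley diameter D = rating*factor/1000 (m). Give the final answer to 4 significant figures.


D = 1851.1340 * 0.6760 / 1000
D = 1.251 m


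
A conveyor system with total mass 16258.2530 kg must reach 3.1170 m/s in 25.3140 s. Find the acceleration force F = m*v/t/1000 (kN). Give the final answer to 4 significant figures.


F = 16258.2530 * 3.1170 / 25.3140 / 1000
F = 2.002 kN


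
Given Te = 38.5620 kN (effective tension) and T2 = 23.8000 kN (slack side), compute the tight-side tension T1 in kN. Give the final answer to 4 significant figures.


T1 = Te + T2 = 38.5620 + 23.8000
T1 = 62.36 kN


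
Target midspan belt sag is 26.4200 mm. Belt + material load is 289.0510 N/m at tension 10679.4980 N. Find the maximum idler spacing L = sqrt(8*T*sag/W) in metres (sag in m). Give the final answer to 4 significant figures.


sag = 26.4200/1000 = 0.026420 m
L = sqrt(8 * 10679.4980 * 0.026420 / 289.0510)
L = 2.794 m


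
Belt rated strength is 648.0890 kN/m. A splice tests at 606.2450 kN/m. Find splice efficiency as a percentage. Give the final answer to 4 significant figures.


Eff = 606.2450 / 648.0890 * 100
Eff = 93.54 %


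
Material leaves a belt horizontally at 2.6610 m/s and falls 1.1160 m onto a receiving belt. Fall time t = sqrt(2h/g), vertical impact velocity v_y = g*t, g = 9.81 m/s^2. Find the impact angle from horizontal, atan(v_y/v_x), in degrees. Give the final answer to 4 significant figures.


t = sqrt(2*1.1160/9.81) = 0.476994 s
v_y = 9.81 * 0.476994 = 4.67931 m/s
angle = atan(4.67931 / 2.6610) = 60.37 deg


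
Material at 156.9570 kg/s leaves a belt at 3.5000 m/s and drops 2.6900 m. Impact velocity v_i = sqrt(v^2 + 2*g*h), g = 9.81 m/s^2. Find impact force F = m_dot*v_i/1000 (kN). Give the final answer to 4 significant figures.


v_i = sqrt(3.5000^2 + 2*9.81*2.6900) = 8.06398 m/s
F = 156.9570 * 8.06398 / 1000
F = 1.266 kN


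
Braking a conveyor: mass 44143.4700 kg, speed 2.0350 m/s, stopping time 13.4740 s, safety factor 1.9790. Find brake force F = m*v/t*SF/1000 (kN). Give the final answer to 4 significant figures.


F = 44143.4700 * 2.0350 / 13.4740 * 1.9790 / 1000
F = 13.19 kN


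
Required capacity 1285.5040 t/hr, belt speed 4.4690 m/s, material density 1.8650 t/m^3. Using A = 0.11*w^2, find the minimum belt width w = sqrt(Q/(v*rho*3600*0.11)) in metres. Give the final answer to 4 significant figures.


A_req = 1285.5040 / (4.4690 * 1.8650 * 3600) = 0.0428432 m^2
w = sqrt(0.0428432 / 0.11)
w = 0.6241 m


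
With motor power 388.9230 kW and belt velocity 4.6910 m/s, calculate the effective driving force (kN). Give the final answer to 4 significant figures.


Te = P / v = 388.9230 / 4.6910
Te = 82.91 kN


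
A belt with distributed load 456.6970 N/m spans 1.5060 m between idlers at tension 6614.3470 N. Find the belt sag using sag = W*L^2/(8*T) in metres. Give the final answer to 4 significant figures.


sag = 456.6970 * 1.5060^2 / (8 * 6614.3470)
sag = 0.01957 m


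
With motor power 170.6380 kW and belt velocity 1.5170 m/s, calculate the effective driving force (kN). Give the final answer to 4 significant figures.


Te = P / v = 170.6380 / 1.5170
Te = 112.5 kN


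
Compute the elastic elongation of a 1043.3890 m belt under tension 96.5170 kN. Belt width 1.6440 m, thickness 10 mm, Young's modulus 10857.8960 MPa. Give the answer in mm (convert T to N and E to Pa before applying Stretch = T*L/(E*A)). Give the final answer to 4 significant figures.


A = 1.6440 * 0.01 = 0.01644 m^2
Stretch = 96.5170*1000 * 1043.3890 / (10857.8960e6 * 0.01644) * 1000
Stretch = 564.2 mm


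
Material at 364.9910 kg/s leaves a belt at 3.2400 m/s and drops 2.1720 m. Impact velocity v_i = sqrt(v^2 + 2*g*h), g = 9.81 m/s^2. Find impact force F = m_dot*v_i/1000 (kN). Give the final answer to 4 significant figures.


v_i = sqrt(3.2400^2 + 2*9.81*2.1720) = 7.28781 m/s
F = 364.9910 * 7.28781 / 1000
F = 2.660 kN


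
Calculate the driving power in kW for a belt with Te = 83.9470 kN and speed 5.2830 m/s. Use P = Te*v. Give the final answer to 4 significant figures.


P = Te * v = 83.9470 * 5.2830
P = 443.5 kW


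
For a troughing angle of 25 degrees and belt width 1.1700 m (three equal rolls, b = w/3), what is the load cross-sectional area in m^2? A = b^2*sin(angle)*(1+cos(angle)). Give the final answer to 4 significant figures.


b = 1.1700/3 = 0.39 m
A = 0.39^2 * sin(25 deg) * (1 + cos(25 deg))
A = 0.1225 m^2


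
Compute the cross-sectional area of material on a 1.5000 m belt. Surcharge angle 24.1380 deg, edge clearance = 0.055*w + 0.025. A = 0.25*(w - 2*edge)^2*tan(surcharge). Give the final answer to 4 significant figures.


edge = 0.055*1.5000 + 0.025 = 0.1075 m
ew = 1.5000 - 2*0.1075 = 1.285 m
A = 0.25 * 1.285^2 * tan(24.1380 deg)
A = 0.1850 m^2


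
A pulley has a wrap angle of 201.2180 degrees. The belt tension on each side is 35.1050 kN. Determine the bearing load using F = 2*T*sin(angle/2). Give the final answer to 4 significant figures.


F = 2 * 35.1050 * sin(201.2180/2 deg)
F = 69.01 kN


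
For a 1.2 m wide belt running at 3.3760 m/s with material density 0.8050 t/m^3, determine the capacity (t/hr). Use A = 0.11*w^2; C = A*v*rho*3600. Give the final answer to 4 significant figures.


A = 0.11 * 1.2^2 = 0.1584 m^2
C = 0.1584 * 3.3760 * 0.8050 * 3600
C = 1550 t/hr


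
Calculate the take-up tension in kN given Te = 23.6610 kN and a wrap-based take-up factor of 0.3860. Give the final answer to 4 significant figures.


T_tu = 23.6610 * 0.3860
T_tu = 9.133 kN


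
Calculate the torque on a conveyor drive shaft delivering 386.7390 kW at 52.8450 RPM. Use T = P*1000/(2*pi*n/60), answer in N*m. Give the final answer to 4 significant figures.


omega = 2*pi*52.8450/60 = 5.53392 rad/s
T = 386.7390*1000 / 5.53392
T = 69890 N*m


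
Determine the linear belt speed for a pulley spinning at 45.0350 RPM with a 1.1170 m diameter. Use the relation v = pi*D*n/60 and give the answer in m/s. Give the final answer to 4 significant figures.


v = pi * 1.1170 * 45.0350 / 60
v = 2.634 m/s


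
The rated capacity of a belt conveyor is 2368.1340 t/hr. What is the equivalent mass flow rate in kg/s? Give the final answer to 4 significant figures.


m_dot = 2368.1340 * 1000 / 3600
m_dot = 657.8 kg/s


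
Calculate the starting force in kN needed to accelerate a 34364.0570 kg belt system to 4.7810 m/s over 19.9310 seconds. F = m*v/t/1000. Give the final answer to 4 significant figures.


F = 34364.0570 * 4.7810 / 19.9310 / 1000
F = 8.243 kN


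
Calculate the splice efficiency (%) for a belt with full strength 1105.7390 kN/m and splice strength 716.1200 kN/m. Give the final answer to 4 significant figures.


Eff = 716.1200 / 1105.7390 * 100
Eff = 64.76 %


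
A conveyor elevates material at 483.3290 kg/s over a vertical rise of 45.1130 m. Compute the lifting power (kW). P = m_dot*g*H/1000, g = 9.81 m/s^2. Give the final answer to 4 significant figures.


P = 483.3290 * 9.81 * 45.1130 / 1000
P = 213.9 kW


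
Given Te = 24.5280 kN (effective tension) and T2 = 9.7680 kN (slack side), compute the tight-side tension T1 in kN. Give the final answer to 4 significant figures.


T1 = Te + T2 = 24.5280 + 9.7680
T1 = 34.30 kN


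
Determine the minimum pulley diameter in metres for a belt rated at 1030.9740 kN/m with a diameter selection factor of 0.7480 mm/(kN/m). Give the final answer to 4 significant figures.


D = 1030.9740 * 0.7480 / 1000
D = 0.7712 m


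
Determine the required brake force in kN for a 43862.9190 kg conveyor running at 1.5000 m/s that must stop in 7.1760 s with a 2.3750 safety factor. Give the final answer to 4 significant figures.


F = 43862.9190 * 1.5000 / 7.1760 * 2.3750 / 1000
F = 21.78 kN


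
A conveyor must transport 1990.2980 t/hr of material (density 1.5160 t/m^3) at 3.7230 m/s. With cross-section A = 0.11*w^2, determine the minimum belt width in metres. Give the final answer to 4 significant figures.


A_req = 1990.2980 / (3.7230 * 1.5160 * 3600) = 0.0979543 m^2
w = sqrt(0.0979543 / 0.11)
w = 0.9437 m


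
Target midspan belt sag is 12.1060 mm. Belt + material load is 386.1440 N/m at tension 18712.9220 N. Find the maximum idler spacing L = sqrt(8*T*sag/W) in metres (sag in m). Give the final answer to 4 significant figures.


sag = 12.1060/1000 = 0.012106 m
L = sqrt(8 * 18712.9220 * 0.012106 / 386.1440)
L = 2.166 m


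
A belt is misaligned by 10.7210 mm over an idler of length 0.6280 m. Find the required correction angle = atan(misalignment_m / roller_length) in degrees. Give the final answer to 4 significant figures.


misalign_m = 10.7210 / 1000 = 0.010721 m
angle = atan(0.010721 / 0.6280)
angle = 0.9780 deg


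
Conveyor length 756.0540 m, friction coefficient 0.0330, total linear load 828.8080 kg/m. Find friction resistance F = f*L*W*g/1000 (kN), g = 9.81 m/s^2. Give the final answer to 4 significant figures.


F = 0.0330 * 756.0540 * 828.8080 * 9.81 / 1000
F = 202.9 kN


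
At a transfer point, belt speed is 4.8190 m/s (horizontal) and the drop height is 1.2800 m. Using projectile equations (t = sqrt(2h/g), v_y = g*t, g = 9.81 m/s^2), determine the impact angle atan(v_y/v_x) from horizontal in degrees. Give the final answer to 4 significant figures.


t = sqrt(2*1.2800/9.81) = 0.510841 s
v_y = 9.81 * 0.510841 = 5.01135 m/s
angle = atan(5.01135 / 4.8190) = 46.12 deg


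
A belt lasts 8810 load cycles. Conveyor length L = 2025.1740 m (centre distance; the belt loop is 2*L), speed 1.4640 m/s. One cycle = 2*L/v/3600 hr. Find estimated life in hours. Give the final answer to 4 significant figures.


cycle_time = 2 * 2025.1740 / 1.4640 / 3600 = 0.768509 hr
life = 8810 * 0.768509 = 6771 hours


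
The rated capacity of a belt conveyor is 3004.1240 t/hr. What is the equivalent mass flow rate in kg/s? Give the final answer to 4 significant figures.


m_dot = 3004.1240 * 1000 / 3600
m_dot = 834.5 kg/s


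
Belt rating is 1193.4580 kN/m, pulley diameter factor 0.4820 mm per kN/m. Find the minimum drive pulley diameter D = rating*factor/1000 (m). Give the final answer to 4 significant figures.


D = 1193.4580 * 0.4820 / 1000
D = 0.5752 m


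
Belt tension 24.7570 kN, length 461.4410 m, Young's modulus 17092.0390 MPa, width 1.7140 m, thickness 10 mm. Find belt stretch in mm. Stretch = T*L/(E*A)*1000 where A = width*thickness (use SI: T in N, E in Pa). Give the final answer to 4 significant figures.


A = 1.7140 * 0.01 = 0.01714 m^2
Stretch = 24.7570*1000 * 461.4410 / (17092.0390e6 * 0.01714) * 1000
Stretch = 39.00 mm


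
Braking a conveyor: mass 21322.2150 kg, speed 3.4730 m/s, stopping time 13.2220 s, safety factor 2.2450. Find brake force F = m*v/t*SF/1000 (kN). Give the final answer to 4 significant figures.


F = 21322.2150 * 3.4730 / 13.2220 * 2.2450 / 1000
F = 12.57 kN


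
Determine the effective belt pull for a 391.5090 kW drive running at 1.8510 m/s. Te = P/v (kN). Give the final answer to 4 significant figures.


Te = P / v = 391.5090 / 1.8510
Te = 211.5 kN


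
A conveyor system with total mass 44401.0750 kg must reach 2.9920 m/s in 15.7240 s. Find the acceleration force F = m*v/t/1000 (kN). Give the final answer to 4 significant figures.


F = 44401.0750 * 2.9920 / 15.7240 / 1000
F = 8.449 kN


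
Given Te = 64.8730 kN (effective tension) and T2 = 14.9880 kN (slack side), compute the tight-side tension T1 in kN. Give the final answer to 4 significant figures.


T1 = Te + T2 = 64.8730 + 14.9880
T1 = 79.86 kN


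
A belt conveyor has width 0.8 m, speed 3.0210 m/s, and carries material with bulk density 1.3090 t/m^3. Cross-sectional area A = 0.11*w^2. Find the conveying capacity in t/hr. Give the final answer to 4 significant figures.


A = 0.11 * 0.8^2 = 0.0704 m^2
C = 0.0704 * 3.0210 * 1.3090 * 3600
C = 1002 t/hr


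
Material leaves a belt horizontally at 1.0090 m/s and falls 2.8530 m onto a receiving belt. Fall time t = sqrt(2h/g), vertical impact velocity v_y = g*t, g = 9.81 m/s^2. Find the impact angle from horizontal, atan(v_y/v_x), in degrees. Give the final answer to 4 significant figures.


t = sqrt(2*2.8530/9.81) = 0.762661 s
v_y = 9.81 * 0.762661 = 7.4817 m/s
angle = atan(7.4817 / 1.0090) = 82.32 deg


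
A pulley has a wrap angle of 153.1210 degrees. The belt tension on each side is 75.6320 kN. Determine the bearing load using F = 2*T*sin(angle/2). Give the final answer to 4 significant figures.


F = 2 * 75.6320 * sin(153.1210/2 deg)
F = 147.1 kN


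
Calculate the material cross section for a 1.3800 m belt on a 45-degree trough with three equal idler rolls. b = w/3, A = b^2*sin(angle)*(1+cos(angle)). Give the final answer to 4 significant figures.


b = 1.3800/3 = 0.46 m
A = 0.46^2 * sin(45 deg) * (1 + cos(45 deg))
A = 0.2554 m^2


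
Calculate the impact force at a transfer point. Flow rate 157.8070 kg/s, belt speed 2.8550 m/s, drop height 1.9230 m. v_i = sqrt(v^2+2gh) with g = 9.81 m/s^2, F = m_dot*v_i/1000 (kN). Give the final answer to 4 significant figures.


v_i = sqrt(2.8550^2 + 2*9.81*1.9230) = 6.7735 m/s
F = 157.8070 * 6.7735 / 1000
F = 1.069 kN


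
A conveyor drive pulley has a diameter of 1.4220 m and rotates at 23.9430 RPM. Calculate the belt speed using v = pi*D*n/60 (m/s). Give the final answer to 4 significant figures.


v = pi * 1.4220 * 23.9430 / 60
v = 1.783 m/s


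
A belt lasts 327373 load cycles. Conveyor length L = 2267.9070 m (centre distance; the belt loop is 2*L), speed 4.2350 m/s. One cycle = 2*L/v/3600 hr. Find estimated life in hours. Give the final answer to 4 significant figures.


cycle_time = 2 * 2267.9070 / 4.2350 / 3600 = 0.297508 hr
life = 327373 * 0.297508 = 97400 hours


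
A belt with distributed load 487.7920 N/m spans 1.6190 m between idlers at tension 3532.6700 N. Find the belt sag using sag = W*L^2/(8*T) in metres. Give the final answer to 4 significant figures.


sag = 487.7920 * 1.6190^2 / (8 * 3532.6700)
sag = 0.04524 m


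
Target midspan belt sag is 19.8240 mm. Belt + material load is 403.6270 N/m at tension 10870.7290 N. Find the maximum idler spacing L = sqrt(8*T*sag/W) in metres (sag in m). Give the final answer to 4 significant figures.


sag = 19.8240/1000 = 0.019824 m
L = sqrt(8 * 10870.7290 * 0.019824 / 403.6270)
L = 2.067 m
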